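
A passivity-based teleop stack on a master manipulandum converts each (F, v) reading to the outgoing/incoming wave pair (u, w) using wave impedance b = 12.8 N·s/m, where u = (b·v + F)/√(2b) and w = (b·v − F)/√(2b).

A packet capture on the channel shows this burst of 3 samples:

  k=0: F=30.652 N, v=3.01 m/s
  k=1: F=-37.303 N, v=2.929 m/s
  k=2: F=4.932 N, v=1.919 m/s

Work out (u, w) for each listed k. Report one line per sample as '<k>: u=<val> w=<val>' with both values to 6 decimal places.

0: u=13.672898 w=1.556631
1: u=0.037196 w=14.782502
2: u=5.829501 w=3.879957

k=0: b·v=12.8×3.01=38.528000; √(2b)=5.059644; u=(38.528000+30.652)/5.059644=13.672898, w=(38.528000−30.652)/5.059644=1.556631
k=1: b·v=12.8×2.929=37.491200; √(2b)=5.059644; u=(37.491200+(-37.303))/5.059644=0.037196, w=(37.491200−(-37.303))/5.059644=14.782502
k=2: b·v=12.8×1.919=24.563200; √(2b)=5.059644; u=(24.563200+4.932)/5.059644=5.829501, w=(24.563200−4.932)/5.059644=3.879957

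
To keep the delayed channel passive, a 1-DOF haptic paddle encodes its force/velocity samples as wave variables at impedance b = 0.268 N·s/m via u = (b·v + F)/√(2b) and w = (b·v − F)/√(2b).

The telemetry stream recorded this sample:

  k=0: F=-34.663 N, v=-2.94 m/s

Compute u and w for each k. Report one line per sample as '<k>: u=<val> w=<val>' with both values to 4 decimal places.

0: u=-48.4223 w=46.2698

k=0: b·v=0.268×(-2.94)=-0.7879; √(2b)=0.7321; u=(-0.7879+(-34.663))/0.7321=-48.4223, w=(-0.7879−(-34.663))/0.7321=46.2698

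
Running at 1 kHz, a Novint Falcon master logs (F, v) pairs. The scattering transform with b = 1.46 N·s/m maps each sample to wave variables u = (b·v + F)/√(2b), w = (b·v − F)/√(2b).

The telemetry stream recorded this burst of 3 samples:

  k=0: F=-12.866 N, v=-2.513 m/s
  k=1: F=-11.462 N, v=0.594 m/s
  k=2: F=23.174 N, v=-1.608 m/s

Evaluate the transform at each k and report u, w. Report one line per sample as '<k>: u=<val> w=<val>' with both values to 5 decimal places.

0: u=-9.67637 w=5.38215
1: u=-6.20011 w=7.21514
2: u=12.18768 w=-14.93543

k=0: b·v=1.46×(-2.513)=-3.66898; √(2b)=1.70880; u=(-3.66898+(-12.866))/1.70880=-9.67637, w=(-3.66898−(-12.866))/1.70880=5.38215
k=1: b·v=1.46×0.594=0.86724; √(2b)=1.70880; u=(0.86724+(-11.462))/1.70880=-6.20011, w=(0.86724−(-11.462))/1.70880=7.21514
k=2: b·v=1.46×(-1.608)=-2.34768; √(2b)=1.70880; u=(-2.34768+23.174)/1.70880=12.18768, w=(-2.34768−23.174)/1.70880=-14.93543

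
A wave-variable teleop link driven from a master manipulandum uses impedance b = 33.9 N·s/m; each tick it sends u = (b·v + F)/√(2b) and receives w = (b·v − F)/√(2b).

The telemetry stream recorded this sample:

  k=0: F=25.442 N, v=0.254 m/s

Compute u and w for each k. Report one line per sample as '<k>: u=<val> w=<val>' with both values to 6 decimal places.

k=0: b·v=33.9×0.254=8.610600; √(2b)=8.234076; u=(8.610600+25.442)/8.234076=4.135571, w=(8.610600−25.442)/8.234076=-2.044115

0: u=4.135571 w=-2.044115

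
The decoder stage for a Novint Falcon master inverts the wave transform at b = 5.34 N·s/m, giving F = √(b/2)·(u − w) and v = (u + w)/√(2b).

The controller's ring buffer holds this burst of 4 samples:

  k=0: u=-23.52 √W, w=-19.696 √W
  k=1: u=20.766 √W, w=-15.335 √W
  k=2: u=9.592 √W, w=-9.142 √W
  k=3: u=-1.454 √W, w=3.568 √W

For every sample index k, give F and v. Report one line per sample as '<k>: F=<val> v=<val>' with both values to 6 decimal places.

k=0: u−w=-3.824000, u+w=-43.216000; √(b/2)=1.634013, √(2b)=3.268027; F=1.634013×(-3.824)=-6.248467, v=-43.216000/3.268027=-13.223881
k=1: u−w=36.101000, u+w=5.431000; √(b/2)=1.634013, √(2b)=3.268027; F=1.634013×36.101=58.989520, v=5.431000/3.268027=1.661859
k=2: u−w=18.734000, u+w=0.450000; √(b/2)=1.634013, √(2b)=3.268027; F=1.634013×18.734=30.611608, v=0.450000/3.268027=0.137698
k=3: u−w=-5.022000, u+w=2.114000; √(b/2)=1.634013, √(2b)=3.268027; F=1.634013×(-5.022)=-8.206016, v=2.114000/3.268027=0.646873

0: F=-6.248467 v=-13.223881
1: F=58.989520 v=1.661859
2: F=30.611608 v=0.137698
3: F=-8.206016 v=0.646873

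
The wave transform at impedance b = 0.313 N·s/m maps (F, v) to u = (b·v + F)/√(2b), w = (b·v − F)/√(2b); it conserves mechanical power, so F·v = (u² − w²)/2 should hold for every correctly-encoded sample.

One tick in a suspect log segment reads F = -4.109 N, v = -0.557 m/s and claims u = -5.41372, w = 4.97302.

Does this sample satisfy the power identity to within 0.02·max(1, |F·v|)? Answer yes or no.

yes

F·v = (-4.109)×(-0.557) = 2.2887 W.
(u² − w²)/2 = (29.3084 − 24.7309)/2 = 2.2887 W.
|Δ| = 0.0000;  2% of max(1, |F·v|) = 0.0458.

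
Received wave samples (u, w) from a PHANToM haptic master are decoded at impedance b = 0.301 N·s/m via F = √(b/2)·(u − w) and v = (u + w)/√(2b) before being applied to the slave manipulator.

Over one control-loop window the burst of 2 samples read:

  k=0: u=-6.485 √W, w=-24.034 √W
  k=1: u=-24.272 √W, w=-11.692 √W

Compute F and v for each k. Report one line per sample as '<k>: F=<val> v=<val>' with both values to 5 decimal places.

0: F=6.80802 v=-39.33436
1: F=-4.88033 v=-46.35214

k=0: u−w=17.54900, u+w=-30.51900; √(b/2)=0.38794, √(2b)=0.77589; F=0.38794×17.549=6.80802, v=-30.51900/0.77589=-39.33436
k=1: u−w=-12.58000, u+w=-35.96400; √(b/2)=0.38794, √(2b)=0.77589; F=0.38794×(-12.58)=-4.88033, v=-35.96400/0.77589=-46.35214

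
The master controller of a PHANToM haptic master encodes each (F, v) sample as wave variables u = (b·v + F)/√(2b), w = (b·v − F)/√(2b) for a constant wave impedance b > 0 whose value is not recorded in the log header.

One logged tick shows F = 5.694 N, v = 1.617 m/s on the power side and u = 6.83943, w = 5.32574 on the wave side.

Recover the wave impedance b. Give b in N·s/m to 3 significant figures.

b = 28.3 N·s/m

u + w = 12.16517;  u + w = √(2b)·v, so √(2b) = 12.16517/1.617 = 7.52330.
b = (√(2b))²/2 = 56.59999/2 = 28.29999.
(Check via u − w = 2F/√(2b): u − w = 1.51369, 2F/√(2b) = 1.51370.)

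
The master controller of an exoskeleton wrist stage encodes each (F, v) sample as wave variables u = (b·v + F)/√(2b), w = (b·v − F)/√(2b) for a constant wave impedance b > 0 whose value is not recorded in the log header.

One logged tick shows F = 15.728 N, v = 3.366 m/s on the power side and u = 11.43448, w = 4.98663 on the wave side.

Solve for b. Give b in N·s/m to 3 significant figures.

u + w = 16.4211;  u + w = √(2b)·v, so √(2b) = 16.4211/3.366 = 4.8785.
b = (√(2b))²/2 = 23.8000/2 = 11.9000.
(Check via u − w = 2F/√(2b): u − w = 6.4479, 2F/√(2b) = 6.4479.)

b = 11.9 N·s/m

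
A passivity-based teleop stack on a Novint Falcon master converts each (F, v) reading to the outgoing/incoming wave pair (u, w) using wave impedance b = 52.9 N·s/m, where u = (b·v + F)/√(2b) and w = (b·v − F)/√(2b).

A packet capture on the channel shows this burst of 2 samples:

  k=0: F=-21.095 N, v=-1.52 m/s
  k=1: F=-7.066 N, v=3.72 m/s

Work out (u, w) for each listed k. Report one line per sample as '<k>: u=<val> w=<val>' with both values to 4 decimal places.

k=0: b·v=52.9×(-1.52)=-80.4080; √(2b)=10.2859; u=(-80.4080+(-21.095))/10.2859=-9.8682, w=(-80.4080−(-21.095))/10.2859=-5.7664
k=1: b·v=52.9×3.72=196.7880; √(2b)=10.2859; u=(196.7880+(-7.066))/10.2859=18.4448, w=(196.7880−(-7.066))/10.2859=19.8188

0: u=-9.8682 w=-5.7664
1: u=18.4448 w=19.8188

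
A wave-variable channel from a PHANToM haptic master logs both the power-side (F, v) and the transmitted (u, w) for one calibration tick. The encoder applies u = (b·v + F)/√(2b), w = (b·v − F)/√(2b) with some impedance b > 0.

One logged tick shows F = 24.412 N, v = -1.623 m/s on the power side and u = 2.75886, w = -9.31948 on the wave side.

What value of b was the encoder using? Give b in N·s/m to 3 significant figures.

u + w = -6.56062;  u + w = √(2b)·v, so √(2b) = -6.56062/(-1.623) = 4.04228.
b = (√(2b))²/2 = 16.34003/2 = 8.17001.
(Check via u − w = 2F/√(2b): u − w = 12.07834, 2F/√(2b) = 12.07833.)

b = 8.17 N·s/m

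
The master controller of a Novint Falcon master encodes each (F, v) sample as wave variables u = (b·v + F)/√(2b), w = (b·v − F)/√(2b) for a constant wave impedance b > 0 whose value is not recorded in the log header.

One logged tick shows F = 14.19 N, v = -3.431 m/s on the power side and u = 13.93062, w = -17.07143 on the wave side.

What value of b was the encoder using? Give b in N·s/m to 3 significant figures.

b = 0.419 N·s/m

u + w = -3.1408;  u + w = √(2b)·v, so √(2b) = -3.1408/(-3.431) = 0.9154.
b = (√(2b))²/2 = 0.8380/2 = 0.4190.
(Check via u − w = 2F/√(2b): u − w = 31.0020, 2F/√(2b) = 31.0021.)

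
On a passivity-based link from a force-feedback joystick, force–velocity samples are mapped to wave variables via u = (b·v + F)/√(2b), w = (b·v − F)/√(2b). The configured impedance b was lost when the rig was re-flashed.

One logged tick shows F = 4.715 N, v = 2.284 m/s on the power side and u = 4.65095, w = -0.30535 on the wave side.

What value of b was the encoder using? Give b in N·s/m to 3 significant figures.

b = 1.81 N·s/m

u + w = 4.3456;  u + w = √(2b)·v, so √(2b) = 4.3456/2.284 = 1.9026.
b = (√(2b))²/2 = 3.6200/2 = 1.8100.
(Check via u − w = 2F/√(2b): u − w = 4.9563, 2F/√(2b) = 4.9563.)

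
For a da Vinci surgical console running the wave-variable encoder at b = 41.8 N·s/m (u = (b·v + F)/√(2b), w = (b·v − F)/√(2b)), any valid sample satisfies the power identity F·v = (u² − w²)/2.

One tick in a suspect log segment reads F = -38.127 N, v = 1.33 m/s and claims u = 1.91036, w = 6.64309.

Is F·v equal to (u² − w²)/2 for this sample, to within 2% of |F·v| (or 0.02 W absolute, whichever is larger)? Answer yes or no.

no

F·v = (-38.127)×1.33 = -50.70891 W.
(u² − w²)/2 = (3.64948 − 44.13064)/2 = -20.24058 W.
|Δ| = 30.46833;  2% of max(1, |F·v|) = 1.01418.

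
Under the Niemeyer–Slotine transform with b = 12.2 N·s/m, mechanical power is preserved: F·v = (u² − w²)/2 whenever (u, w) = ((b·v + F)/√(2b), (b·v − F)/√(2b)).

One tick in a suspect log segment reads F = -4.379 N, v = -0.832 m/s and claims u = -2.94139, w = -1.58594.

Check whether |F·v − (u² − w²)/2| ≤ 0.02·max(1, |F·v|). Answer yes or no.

no

F·v = (-4.379)×(-0.832) = 3.6433 W.
(u² − w²)/2 = (8.6518 − 2.5152)/2 = 3.0683 W.
|Δ| = 0.5750;  2% of max(1, |F·v|) = 0.0729.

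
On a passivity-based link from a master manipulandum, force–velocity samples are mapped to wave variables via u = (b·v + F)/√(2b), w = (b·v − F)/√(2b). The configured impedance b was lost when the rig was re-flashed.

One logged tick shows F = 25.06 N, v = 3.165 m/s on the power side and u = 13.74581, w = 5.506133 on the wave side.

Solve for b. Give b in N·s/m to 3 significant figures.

b = 18.5 N·s/m

u + w = 19.251943;  u + w = √(2b)·v, so √(2b) = 19.251943/3.165 = 6.082762.
b = (√(2b))²/2 = 36.999998/2 = 18.499999.
(Check via u − w = 2F/√(2b): u − w = 8.239677, 2F/√(2b) = 8.239677.)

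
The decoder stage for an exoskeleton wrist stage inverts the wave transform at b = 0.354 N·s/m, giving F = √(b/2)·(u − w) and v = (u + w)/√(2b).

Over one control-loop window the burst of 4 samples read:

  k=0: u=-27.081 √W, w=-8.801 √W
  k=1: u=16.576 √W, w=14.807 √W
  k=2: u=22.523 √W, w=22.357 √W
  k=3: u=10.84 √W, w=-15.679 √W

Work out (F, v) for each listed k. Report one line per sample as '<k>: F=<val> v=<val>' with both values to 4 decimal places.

0: F=-7.6906 v=-42.6442
1: F=0.7442 v=37.2973
2: F=0.0698 v=53.3379
3: F=11.1569 v=-5.7509

k=0: u−w=-18.2800, u+w=-35.8820; √(b/2)=0.4207, √(2b)=0.8414; F=0.4207×(-18.28)=-7.6906, v=-35.8820/0.8414=-42.6442
k=1: u−w=1.7690, u+w=31.3830; √(b/2)=0.4207, √(2b)=0.8414; F=0.4207×1.769=0.7442, v=31.3830/0.8414=37.2973
k=2: u−w=0.1660, u+w=44.8800; √(b/2)=0.4207, √(2b)=0.8414; F=0.4207×0.166=0.0698, v=44.8800/0.8414=53.3379
k=3: u−w=26.5190, u+w=-4.8390; √(b/2)=0.4207, √(2b)=0.8414; F=0.4207×26.519=11.1569, v=-4.8390/0.8414=-5.7509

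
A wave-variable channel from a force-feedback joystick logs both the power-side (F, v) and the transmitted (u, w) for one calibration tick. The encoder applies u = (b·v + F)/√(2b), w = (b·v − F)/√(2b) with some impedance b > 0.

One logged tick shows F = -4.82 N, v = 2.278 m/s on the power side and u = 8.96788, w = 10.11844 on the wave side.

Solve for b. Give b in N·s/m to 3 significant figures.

b = 35.1 N·s/m

u + w = 19.08632;  u + w = √(2b)·v, so √(2b) = 19.08632/2.278 = 8.37854.
b = (√(2b))²/2 = 70.19998/2 = 35.09999.
(Check via u − w = 2F/√(2b): u − w = -1.15056, 2F/√(2b) = -1.15056.)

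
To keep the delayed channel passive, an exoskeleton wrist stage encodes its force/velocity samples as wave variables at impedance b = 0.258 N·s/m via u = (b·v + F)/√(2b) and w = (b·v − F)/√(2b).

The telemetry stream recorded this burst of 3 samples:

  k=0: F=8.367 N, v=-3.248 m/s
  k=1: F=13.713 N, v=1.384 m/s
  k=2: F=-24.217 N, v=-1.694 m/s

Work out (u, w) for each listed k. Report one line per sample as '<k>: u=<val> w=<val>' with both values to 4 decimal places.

0: u=10.4813 w=-12.8144
1: u=19.5872 w=-18.5930
2: u=-34.3213 w=33.1044

k=0: b·v=0.258×(-3.248)=-0.8380; √(2b)=0.7183; u=(-0.8380+8.367)/0.7183=10.4813, w=(-0.8380−8.367)/0.7183=-12.8144
k=1: b·v=0.258×1.384=0.3571; √(2b)=0.7183; u=(0.3571+13.713)/0.7183=19.5872, w=(0.3571−13.713)/0.7183=-18.5930
k=2: b·v=0.258×(-1.694)=-0.4371; √(2b)=0.7183; u=(-0.4371+(-24.217))/0.7183=-34.3213, w=(-0.4371−(-24.217))/0.7183=33.1044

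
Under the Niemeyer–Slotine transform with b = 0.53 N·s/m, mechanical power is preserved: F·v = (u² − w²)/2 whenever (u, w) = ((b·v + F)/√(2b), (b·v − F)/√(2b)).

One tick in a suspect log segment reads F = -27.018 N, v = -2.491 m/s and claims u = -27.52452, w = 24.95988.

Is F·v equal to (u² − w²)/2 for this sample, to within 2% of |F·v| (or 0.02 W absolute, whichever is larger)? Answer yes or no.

F·v = (-27.018)×(-2.491) = 67.30184 W.
(u² − w²)/2 = (757.59920 − 622.99561)/2 = 67.30180 W.
|Δ| = 0.00004;  2% of max(1, |F·v|) = 1.34604.

yes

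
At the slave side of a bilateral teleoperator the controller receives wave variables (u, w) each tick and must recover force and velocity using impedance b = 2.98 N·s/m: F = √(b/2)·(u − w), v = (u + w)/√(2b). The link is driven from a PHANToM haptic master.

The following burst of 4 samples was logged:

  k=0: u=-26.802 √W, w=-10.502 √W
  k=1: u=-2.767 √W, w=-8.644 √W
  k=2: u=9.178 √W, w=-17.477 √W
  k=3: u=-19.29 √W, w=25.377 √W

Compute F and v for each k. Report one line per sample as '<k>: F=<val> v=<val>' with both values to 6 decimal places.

0: F=-19.896686 v=-15.280314
1: F=7.173793 v=-4.674128
2: F=32.536574 v=-3.399403
3: F=-54.523022 v=2.493332

k=0: u−w=-16.300000, u+w=-37.304000; √(b/2)=1.220656, √(2b)=2.441311; F=1.220656×(-16.3)=-19.896686, v=-37.304000/2.441311=-15.280314
k=1: u−w=5.877000, u+w=-11.411000; √(b/2)=1.220656, √(2b)=2.441311; F=1.220656×5.877=7.173793, v=-11.411000/2.441311=-4.674128
k=2: u−w=26.655000, u+w=-8.299000; √(b/2)=1.220656, √(2b)=2.441311; F=1.220656×26.655=32.536574, v=-8.299000/2.441311=-3.399403
k=3: u−w=-44.667000, u+w=6.087000; √(b/2)=1.220656, √(2b)=2.441311; F=1.220656×(-44.667)=-54.523022, v=6.087000/2.441311=2.493332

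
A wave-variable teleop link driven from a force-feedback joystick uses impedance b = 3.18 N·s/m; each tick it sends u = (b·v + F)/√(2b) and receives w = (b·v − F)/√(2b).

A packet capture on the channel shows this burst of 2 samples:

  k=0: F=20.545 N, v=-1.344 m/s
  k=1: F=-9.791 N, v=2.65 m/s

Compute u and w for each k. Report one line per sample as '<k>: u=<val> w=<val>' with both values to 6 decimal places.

0: u=6.451903 w=-9.841342
1: u=-0.540861 w=7.223907

k=0: b·v=3.18×(-1.344)=-4.273920; √(2b)=2.521904; u=(-4.273920+20.545)/2.521904=6.451903, w=(-4.273920−20.545)/2.521904=-9.841342
k=1: b·v=3.18×2.65=8.427000; √(2b)=2.521904; u=(8.427000+(-9.791))/2.521904=-0.540861, w=(8.427000−(-9.791))/2.521904=7.223907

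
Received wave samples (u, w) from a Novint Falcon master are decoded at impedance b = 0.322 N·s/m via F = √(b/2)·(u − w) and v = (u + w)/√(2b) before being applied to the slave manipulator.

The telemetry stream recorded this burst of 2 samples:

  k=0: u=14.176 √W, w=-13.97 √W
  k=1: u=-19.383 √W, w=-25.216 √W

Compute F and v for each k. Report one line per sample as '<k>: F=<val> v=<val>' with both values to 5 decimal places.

0: F=11.29353 v=0.25670
1: F=2.34048 v=-55.57535

k=0: u−w=28.14600, u+w=0.20600; √(b/2)=0.40125, √(2b)=0.80250; F=0.40125×28.146=11.29353, v=0.20600/0.80250=0.25670
k=1: u−w=5.83300, u+w=-44.59900; √(b/2)=0.40125, √(2b)=0.80250; F=0.40125×5.833=2.34048, v=-44.59900/0.80250=-55.57535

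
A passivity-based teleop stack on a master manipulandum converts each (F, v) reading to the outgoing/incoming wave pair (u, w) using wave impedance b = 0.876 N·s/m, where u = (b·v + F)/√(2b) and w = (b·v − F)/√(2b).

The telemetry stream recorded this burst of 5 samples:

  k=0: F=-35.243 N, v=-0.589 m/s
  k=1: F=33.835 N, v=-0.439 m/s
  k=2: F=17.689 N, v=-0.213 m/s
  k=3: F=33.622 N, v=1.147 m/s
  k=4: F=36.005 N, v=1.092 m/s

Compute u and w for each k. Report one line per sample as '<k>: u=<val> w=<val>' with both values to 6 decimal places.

k=0: b·v=0.876×(-0.589)=-0.515964; √(2b)=1.323631; u=(-0.515964+(-35.243))/1.323631=-27.015803, w=(-0.515964−(-35.243))/1.323631=26.236184
k=1: b·v=0.876×(-0.439)=-0.384564; √(2b)=1.323631; u=(-0.384564+33.835)/1.323631=25.271716, w=(-0.384564−33.835)/1.323631=-25.852790
k=2: b·v=0.876×(-0.213)=-0.186588; √(2b)=1.323631; u=(-0.186588+17.689)/1.323631=13.223026, w=(-0.186588−17.689)/1.323631=-13.504959
k=3: b·v=0.876×1.147=1.004772; √(2b)=1.323631; u=(1.004772+33.622)/1.323631=26.160435, w=(1.004772−33.622)/1.323631=-24.642230
k=4: b·v=0.876×1.092=0.956592; √(2b)=1.323631; u=(0.956592+36.005)/1.323631=27.924385, w=(0.956592−36.005)/1.323631=-26.478980

0: u=-27.015803 w=26.236184
1: u=25.271716 w=-25.852790
2: u=13.223026 w=-13.504959
3: u=26.160435 w=-24.642230
4: u=27.924385 w=-26.478980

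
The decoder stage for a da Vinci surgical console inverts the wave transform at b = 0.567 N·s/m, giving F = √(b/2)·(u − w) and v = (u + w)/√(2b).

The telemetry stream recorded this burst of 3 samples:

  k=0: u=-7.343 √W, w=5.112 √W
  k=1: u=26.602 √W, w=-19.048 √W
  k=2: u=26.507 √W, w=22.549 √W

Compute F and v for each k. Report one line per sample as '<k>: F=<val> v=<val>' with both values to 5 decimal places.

k=0: u−w=-12.45500, u+w=-2.23100; √(b/2)=0.53245, √(2b)=1.06489; F=0.53245×(-12.455)=-6.63163, v=-2.23100/1.06489=-2.09504
k=1: u−w=45.65000, u+w=7.55400; √(b/2)=0.53245, √(2b)=1.06489; F=0.53245×45.65=24.30621, v=7.55400/1.06489=7.09366
k=2: u−w=3.95800, u+w=49.05600; √(b/2)=0.53245, √(2b)=1.06489; F=0.53245×3.958=2.10743, v=49.05600/1.06489=46.06654

0: F=-6.63163 v=-2.09504
1: F=24.30621 v=7.09366
2: F=2.10743 v=46.06654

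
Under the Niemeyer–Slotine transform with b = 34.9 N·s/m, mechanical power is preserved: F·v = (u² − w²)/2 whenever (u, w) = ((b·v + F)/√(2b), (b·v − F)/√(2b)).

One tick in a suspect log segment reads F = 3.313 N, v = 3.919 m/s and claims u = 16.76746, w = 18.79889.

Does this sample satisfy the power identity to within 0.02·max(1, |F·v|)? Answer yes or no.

no

F·v = 3.313×3.919 = 12.9836 W.
(u² − w²)/2 = (281.1477 − 353.3983)/2 = -36.1253 W.
|Δ| = 49.1089;  2% of max(1, |F·v|) = 0.2597.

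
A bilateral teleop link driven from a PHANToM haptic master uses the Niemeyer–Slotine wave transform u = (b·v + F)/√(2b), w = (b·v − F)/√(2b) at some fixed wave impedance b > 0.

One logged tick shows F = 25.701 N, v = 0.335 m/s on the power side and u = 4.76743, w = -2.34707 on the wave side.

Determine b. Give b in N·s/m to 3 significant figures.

u + w = 2.42036;  u + w = √(2b)·v, so √(2b) = 2.42036/0.335 = 7.22496.
b = (√(2b))²/2 = 52.19998/2 = 26.09999.
(Check via u − w = 2F/√(2b): u − w = 7.11450, 2F/√(2b) = 7.11451.)

b = 26.1 N·s/m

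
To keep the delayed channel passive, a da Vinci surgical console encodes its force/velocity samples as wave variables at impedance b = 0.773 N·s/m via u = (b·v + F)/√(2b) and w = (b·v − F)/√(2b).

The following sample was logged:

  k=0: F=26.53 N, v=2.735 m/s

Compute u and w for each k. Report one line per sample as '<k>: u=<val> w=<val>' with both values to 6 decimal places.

0: u=23.037284 w=-19.636633

k=0: b·v=0.773×2.735=2.114155; √(2b)=1.243382; u=(2.114155+26.53)/1.243382=23.037284, w=(2.114155−26.53)/1.243382=-19.636633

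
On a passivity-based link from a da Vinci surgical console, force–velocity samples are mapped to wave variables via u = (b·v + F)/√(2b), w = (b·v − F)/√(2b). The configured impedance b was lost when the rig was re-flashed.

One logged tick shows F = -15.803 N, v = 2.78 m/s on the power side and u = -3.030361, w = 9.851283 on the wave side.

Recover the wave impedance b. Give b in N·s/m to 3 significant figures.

b = 3.01 N·s/m

u + w = 6.820922;  u + w = √(2b)·v, so √(2b) = 6.820922/2.78 = 2.453569.
b = (√(2b))²/2 = 6.020001/2 = 3.010001.
(Check via u − w = 2F/√(2b): u − w = -12.881644, 2F/√(2b) = -12.881643.)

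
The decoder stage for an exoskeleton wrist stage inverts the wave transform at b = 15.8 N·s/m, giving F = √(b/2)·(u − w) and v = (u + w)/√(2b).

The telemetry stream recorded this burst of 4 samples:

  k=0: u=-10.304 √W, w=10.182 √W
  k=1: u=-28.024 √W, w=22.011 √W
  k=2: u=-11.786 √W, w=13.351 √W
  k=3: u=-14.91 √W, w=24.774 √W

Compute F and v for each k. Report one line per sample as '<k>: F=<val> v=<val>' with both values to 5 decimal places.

k=0: u−w=-20.48600, u+w=-0.12200; √(b/2)=2.81069, √(2b)=5.62139; F=2.81069×(-20.486)=-57.57987, v=-0.12200/5.62139=-0.02170
k=1: u−w=-50.03500, u+w=-6.01300; √(b/2)=2.81069, √(2b)=5.62139; F=2.81069×(-50.035)=-140.63307, v=-6.01300/5.62139=-1.06966
k=2: u−w=-25.13700, u+w=1.56500; √(b/2)=2.81069, √(2b)=5.62139; F=2.81069×(-25.137)=-70.65241, v=1.56500/5.62139=0.27840
k=3: u−w=-39.68400, u+w=9.86400; √(b/2)=2.81069, √(2b)=5.62139; F=2.81069×(-39.684)=-111.53958, v=9.86400/5.62139=1.75473

0: F=-57.57987 v=-0.02170
1: F=-140.63307 v=-1.06966
2: F=-70.65241 v=0.27840
3: F=-111.53958 v=1.75473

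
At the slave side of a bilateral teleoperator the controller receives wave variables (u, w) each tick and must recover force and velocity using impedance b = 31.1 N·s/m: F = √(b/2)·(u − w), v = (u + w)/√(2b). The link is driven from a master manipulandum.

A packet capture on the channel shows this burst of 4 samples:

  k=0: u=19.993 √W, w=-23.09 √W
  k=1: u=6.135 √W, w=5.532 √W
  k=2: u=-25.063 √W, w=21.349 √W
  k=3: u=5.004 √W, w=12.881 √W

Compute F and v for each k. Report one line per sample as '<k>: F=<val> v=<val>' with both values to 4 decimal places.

0: F=169.8913 v=-0.3927
1: F=2.3778 v=1.4793
2: F=-183.0187 v=-0.4709
3: F=-31.0618 v=2.2677

k=0: u−w=43.0830, u+w=-3.0970; √(b/2)=3.9433, √(2b)=7.8867; F=3.9433×43.083=169.8913, v=-3.0970/7.8867=-0.3927
k=1: u−w=0.6030, u+w=11.6670; √(b/2)=3.9433, √(2b)=7.8867; F=3.9433×0.603=2.3778, v=11.6670/7.8867=1.4793
k=2: u−w=-46.4120, u+w=-3.7140; √(b/2)=3.9433, √(2b)=7.8867; F=3.9433×(-46.412)=-183.0187, v=-3.7140/7.8867=-0.4709
k=3: u−w=-7.8770, u+w=17.8850; √(b/2)=3.9433, √(2b)=7.8867; F=3.9433×(-7.877)=-31.0618, v=17.8850/7.8867=2.2677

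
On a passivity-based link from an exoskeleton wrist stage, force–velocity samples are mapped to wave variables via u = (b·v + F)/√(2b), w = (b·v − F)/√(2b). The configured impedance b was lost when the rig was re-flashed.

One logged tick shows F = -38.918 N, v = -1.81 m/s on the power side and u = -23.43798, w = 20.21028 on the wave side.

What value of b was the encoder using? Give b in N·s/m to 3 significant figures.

b = 1.59 N·s/m

u + w = -3.2277;  u + w = √(2b)·v, so √(2b) = -3.2277/(-1.81) = 1.7833.
b = (√(2b))²/2 = 3.1800/2 = 1.5900.
(Check via u − w = 2F/√(2b): u − w = -43.6483, 2F/√(2b) = -43.6482.)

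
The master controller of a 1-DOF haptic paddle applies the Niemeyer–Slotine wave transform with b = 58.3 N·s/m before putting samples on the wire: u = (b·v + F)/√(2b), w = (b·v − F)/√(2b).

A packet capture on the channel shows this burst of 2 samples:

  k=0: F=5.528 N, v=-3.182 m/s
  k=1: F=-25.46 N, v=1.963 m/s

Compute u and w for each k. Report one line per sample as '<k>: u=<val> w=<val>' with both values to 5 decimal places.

k=0: b·v=58.3×(-3.182)=-185.51060; √(2b)=10.79815; u=(-185.51060+5.528)/10.79815=-16.66791, w=(-185.51060−5.528)/10.79815=-17.69179
k=1: b·v=58.3×1.963=114.44290; √(2b)=10.79815; u=(114.44290+(-25.46))/10.79815=8.24057, w=(114.44290−(-25.46))/10.79815=12.95619

0: u=-16.66791 w=-17.69179
1: u=8.24057 w=12.95619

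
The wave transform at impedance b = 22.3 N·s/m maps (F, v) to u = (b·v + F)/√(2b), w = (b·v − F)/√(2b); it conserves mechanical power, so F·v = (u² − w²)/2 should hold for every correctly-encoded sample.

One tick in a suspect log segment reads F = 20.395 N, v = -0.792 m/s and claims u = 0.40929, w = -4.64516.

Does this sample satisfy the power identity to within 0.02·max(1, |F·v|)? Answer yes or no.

no

F·v = 20.395×(-0.792) = -16.15284 W.
(u² − w²)/2 = (0.16752 − 21.57751)/2 = -10.70500 W.
|Δ| = 5.44784;  2% of max(1, |F·v|) = 0.32306.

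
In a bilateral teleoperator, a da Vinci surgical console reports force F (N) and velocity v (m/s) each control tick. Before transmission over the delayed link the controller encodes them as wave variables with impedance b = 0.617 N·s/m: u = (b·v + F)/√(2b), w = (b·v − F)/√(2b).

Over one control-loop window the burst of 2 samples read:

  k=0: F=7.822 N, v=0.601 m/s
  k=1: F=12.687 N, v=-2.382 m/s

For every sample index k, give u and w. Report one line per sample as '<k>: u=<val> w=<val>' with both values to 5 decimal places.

k=0: b·v=0.617×0.601=0.37082; √(2b)=1.11086; u=(0.37082+7.822)/1.11086=7.37523, w=(0.37082−7.822)/1.11086=-6.70761
k=1: b·v=0.617×(-2.382)=-1.46969; √(2b)=1.11086; u=(-1.46969+12.687)/1.11086=10.09790, w=(-1.46969−12.687)/1.11086=-12.74396

0: u=7.37523 w=-6.70761
1: u=10.09790 w=-12.74396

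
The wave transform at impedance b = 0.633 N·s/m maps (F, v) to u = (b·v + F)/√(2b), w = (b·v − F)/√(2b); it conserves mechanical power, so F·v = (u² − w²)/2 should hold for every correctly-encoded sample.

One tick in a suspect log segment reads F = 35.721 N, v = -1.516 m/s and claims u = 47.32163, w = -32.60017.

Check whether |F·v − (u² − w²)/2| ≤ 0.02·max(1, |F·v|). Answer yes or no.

F·v = 35.721×(-1.516) = -54.1530 W.
(u² − w²)/2 = (2239.3367 − 1062.7711)/2 = 588.2828 W.
|Δ| = 642.4358;  2% of max(1, |F·v|) = 1.0831.

no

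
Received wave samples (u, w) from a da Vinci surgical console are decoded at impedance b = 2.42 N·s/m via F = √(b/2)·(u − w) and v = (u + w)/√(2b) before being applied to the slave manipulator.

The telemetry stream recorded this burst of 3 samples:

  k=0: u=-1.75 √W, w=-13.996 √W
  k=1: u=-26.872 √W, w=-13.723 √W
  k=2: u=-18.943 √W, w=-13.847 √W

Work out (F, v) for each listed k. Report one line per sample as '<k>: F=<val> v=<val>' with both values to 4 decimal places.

0: F=13.4706 v=-7.1573
1: F=-14.4639 v=-18.4523
2: F=-5.6056 v=-14.9045

k=0: u−w=12.2460, u+w=-15.7460; √(b/2)=1.1000, √(2b)=2.2000; F=1.1000×12.246=13.4706, v=-15.7460/2.2000=-7.1573
k=1: u−w=-13.1490, u+w=-40.5950; √(b/2)=1.1000, √(2b)=2.2000; F=1.1000×(-13.149)=-14.4639, v=-40.5950/2.2000=-18.4523
k=2: u−w=-5.0960, u+w=-32.7900; √(b/2)=1.1000, √(2b)=2.2000; F=1.1000×(-5.096)=-5.6056, v=-32.7900/2.2000=-14.9045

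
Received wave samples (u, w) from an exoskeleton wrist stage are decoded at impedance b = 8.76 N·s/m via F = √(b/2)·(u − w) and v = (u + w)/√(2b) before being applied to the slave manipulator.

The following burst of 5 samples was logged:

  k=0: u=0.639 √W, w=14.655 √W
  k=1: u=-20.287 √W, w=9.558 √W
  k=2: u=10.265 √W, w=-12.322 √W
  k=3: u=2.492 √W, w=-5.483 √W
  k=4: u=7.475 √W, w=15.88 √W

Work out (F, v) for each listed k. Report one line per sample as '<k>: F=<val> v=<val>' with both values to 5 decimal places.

0: F=-29.33331 v=3.65388
1: F=-62.46096 v=-2.56326
2: F=47.27109 v=-0.49144
3: F=16.69044 v=-0.71458
4: F=-17.59036 v=5.57973

k=0: u−w=-14.01600, u+w=15.29400; √(b/2)=2.09284, √(2b)=4.18569; F=2.09284×(-14.016)=-29.33331, v=15.29400/4.18569=3.65388
k=1: u−w=-29.84500, u+w=-10.72900; √(b/2)=2.09284, √(2b)=4.18569; F=2.09284×(-29.845)=-62.46096, v=-10.72900/4.18569=-2.56326
k=2: u−w=22.58700, u+w=-2.05700; √(b/2)=2.09284, √(2b)=4.18569; F=2.09284×22.587=47.27109, v=-2.05700/4.18569=-0.49144
k=3: u−w=7.97500, u+w=-2.99100; √(b/2)=2.09284, √(2b)=4.18569; F=2.09284×7.975=16.69044, v=-2.99100/4.18569=-0.71458
k=4: u−w=-8.40500, u+w=23.35500; √(b/2)=2.09284, √(2b)=4.18569; F=2.09284×(-8.405)=-17.59036, v=23.35500/4.18569=5.57973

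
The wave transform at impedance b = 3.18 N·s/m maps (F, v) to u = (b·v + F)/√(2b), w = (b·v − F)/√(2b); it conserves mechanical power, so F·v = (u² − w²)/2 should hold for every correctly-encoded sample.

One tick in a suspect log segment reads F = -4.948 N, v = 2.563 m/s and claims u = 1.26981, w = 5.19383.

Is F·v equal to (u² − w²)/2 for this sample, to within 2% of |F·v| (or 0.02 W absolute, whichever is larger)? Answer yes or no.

F·v = (-4.948)×2.563 = -12.6817 W.
(u² − w²)/2 = (1.6124 − 26.9759)/2 = -12.6817 W.
|Δ| = 0.0000;  2% of max(1, |F·v|) = 0.2536.

yes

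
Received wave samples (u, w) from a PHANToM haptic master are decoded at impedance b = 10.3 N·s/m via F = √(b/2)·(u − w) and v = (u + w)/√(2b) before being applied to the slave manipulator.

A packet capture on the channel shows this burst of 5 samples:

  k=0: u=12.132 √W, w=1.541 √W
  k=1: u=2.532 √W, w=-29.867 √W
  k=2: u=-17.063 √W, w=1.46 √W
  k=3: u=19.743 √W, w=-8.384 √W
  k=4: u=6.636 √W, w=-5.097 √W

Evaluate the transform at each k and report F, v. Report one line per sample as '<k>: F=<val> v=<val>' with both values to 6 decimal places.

k=0: u−w=10.591000, u+w=13.673000; √(b/2)=2.269361, √(2b)=4.538722; F=2.269361×10.591=24.034804, v=13.673000/4.538722=3.012522
k=1: u−w=32.399000, u+w=-27.335000; √(b/2)=2.269361, √(2b)=4.538722; F=2.269361×32.399=73.525032, v=-27.335000/4.538722=-6.022620
k=2: u−w=-18.523000, u+w=-15.603000; √(b/2)=2.269361, √(2b)=4.538722; F=2.269361×(-18.523)=-42.035376, v=-15.603000/4.538722=-3.437752
k=3: u−w=28.127000, u+w=11.359000; √(b/2)=2.269361, √(2b)=4.538722; F=2.269361×28.127=63.830321, v=11.359000/4.538722=2.502687
k=4: u−w=11.733000, u+w=1.539000; √(b/2)=2.269361, √(2b)=4.538722; F=2.269361×11.733=26.626414, v=1.539000/4.538722=0.339082

0: F=24.034804 v=3.012522
1: F=73.525032 v=-6.022620
2: F=-42.035376 v=-3.437752
3: F=63.830321 v=2.502687
4: F=26.626414 v=0.339082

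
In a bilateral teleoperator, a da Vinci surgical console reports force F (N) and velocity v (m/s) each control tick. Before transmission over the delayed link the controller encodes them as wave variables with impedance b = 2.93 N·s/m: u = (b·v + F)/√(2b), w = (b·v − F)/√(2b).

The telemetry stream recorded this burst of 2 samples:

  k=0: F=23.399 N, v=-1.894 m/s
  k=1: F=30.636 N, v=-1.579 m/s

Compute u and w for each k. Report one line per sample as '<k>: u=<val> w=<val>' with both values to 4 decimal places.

k=0: b·v=2.93×(-1.894)=-5.5494; √(2b)=2.4207; u=(-5.5494+23.399)/2.4207=7.3736, w=(-5.5494−23.399)/2.4207=-11.9585
k=1: b·v=2.93×(-1.579)=-4.6265; √(2b)=2.4207; u=(-4.6265+30.636)/2.4207=10.7444, w=(-4.6265−30.636)/2.4207=-14.5668

0: u=7.3736 w=-11.9585
1: u=10.7444 w=-14.5668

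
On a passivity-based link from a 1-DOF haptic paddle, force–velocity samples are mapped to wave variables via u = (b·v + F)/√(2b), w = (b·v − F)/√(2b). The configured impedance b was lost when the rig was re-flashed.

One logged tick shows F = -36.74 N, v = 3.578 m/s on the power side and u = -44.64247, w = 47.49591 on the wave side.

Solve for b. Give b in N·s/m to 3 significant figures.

b = 0.318 N·s/m

u + w = 2.85344;  u + w = √(2b)·v, so √(2b) = 2.85344/3.578 = 0.79750.
b = (√(2b))²/2 = 0.63600/2 = 0.31800.
(Check via u − w = 2F/√(2b): u − w = -92.13838, 2F/√(2b) = -92.13842.)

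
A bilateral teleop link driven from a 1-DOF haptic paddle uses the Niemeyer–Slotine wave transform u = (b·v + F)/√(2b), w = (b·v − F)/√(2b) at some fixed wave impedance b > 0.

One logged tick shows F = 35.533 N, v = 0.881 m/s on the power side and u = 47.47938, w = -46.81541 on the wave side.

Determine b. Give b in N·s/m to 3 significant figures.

u + w = 0.6640;  u + w = √(2b)·v, so √(2b) = 0.6640/0.881 = 0.7537.
b = (√(2b))²/2 = 0.5680/2 = 0.2840.
(Check via u − w = 2F/√(2b): u − w = 94.2948, 2F/√(2b) = 94.2951.)

b = 0.284 N·s/m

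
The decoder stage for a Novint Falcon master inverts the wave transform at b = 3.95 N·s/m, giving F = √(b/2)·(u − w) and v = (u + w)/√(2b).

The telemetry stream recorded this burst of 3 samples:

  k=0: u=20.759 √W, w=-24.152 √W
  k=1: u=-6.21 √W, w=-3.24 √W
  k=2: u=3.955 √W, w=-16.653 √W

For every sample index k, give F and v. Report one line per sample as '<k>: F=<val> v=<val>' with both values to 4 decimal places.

k=0: u−w=44.9110, u+w=-3.3930; √(b/2)=1.4053, √(2b)=2.8107; F=1.4053×44.911=63.1155, v=-3.3930/2.8107=-1.2072
k=1: u−w=-2.9700, u+w=-9.4500; √(b/2)=1.4053, √(2b)=2.8107; F=1.4053×(-2.97)=-4.1739, v=-9.4500/2.8107=-3.3622
k=2: u−w=20.6080, u+w=-12.6980; √(b/2)=1.4053, √(2b)=2.8107; F=1.4053×20.608=28.9614, v=-12.6980/2.8107=-4.5177

0: F=63.1155 v=-1.2072
1: F=-4.1739 v=-3.3622
2: F=28.9614 v=-4.5177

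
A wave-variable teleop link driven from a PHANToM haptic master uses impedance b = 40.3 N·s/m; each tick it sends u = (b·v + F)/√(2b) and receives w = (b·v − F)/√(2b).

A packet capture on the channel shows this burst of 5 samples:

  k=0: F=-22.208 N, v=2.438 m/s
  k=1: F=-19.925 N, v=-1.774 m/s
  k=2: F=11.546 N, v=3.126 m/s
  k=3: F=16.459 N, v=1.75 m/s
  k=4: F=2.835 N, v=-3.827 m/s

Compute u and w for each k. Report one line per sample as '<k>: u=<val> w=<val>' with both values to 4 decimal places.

k=0: b·v=40.3×2.438=98.2514; √(2b)=8.9778; u=(98.2514+(-22.208))/8.9778=8.4702, w=(98.2514−(-22.208))/8.9778=13.4175
k=1: b·v=40.3×(-1.774)=-71.4922; √(2b)=8.9778; u=(-71.4922+(-19.925))/8.9778=-10.1826, w=(-71.4922−(-19.925))/8.9778=-5.7439
k=2: b·v=40.3×3.126=125.9778; √(2b)=8.9778; u=(125.9778+11.546)/8.9778=15.3183, w=(125.9778−11.546)/8.9778=12.7462
k=3: b·v=40.3×1.75=70.5250; √(2b)=8.9778; u=(70.5250+16.459)/8.9778=9.6888, w=(70.5250−16.459)/8.9778=6.0222
k=4: b·v=40.3×(-3.827)=-154.2281; √(2b)=8.9778; u=(-154.2281+2.835)/8.9778=-16.8631, w=(-154.2281−2.835)/8.9778=-17.4947

0: u=8.4702 w=13.4175
1: u=-10.1826 w=-5.7439
2: u=15.3183 w=12.7462
3: u=9.6888 w=6.0222
4: u=-16.8631 w=-17.4947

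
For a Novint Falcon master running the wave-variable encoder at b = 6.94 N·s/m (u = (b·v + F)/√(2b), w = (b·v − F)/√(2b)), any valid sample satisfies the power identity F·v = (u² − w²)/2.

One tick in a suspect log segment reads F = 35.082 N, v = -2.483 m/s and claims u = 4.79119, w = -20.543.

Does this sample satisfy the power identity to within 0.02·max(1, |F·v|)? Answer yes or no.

F·v = 35.082×(-2.483) = -87.1086 W.
(u² − w²)/2 = (22.9555 − 422.0148)/2 = -199.5297 W.
|Δ| = 112.4211;  2% of max(1, |F·v|) = 1.7422.

no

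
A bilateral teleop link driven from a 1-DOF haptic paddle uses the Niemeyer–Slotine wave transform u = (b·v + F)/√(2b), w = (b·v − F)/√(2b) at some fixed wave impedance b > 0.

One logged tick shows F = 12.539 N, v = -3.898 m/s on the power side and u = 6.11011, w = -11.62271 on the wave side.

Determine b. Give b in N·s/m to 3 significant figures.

u + w = -5.5126;  u + w = √(2b)·v, so √(2b) = -5.5126/(-3.898) = 1.4142.
b = (√(2b))²/2 = 2.0000/2 = 1.0000.
(Check via u − w = 2F/√(2b): u − w = 17.7328, 2F/√(2b) = 17.7328.)

b = 1 N·s/m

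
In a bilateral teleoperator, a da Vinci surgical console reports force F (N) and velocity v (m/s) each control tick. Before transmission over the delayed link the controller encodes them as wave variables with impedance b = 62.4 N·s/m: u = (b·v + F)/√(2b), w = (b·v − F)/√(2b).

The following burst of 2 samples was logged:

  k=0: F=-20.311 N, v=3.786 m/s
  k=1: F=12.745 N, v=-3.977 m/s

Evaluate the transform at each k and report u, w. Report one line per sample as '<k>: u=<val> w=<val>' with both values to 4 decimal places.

k=0: b·v=62.4×3.786=236.2464; √(2b)=11.1714; u=(236.2464+(-20.311))/11.1714=19.3293, w=(236.2464−(-20.311))/11.1714=22.9656
k=1: b·v=62.4×(-3.977)=-248.1648; √(2b)=11.1714; u=(-248.1648+12.745)/11.1714=-21.0735, w=(-248.1648−12.745)/11.1714=-23.3552

0: u=19.3293 w=22.9656
1: u=-21.0735 w=-23.3552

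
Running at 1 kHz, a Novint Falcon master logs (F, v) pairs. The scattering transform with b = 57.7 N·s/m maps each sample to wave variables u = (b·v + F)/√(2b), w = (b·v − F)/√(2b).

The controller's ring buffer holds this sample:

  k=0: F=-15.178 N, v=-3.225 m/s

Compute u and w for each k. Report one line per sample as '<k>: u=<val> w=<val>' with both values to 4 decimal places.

0: u=-18.7351 w=-15.9093

k=0: b·v=57.7×(-3.225)=-186.0825; √(2b)=10.7424; u=(-186.0825+(-15.178))/10.7424=-18.7351, w=(-186.0825−(-15.178))/10.7424=-15.9093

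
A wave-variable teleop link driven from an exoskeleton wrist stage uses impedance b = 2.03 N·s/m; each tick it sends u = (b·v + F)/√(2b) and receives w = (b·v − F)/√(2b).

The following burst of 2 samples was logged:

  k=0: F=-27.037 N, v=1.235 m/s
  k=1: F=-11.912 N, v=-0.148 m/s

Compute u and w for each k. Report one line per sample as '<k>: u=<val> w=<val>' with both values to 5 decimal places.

k=0: b·v=2.03×1.235=2.50705; √(2b)=2.01494; u=(2.50705+(-27.037))/2.01494=-12.17401, w=(2.50705−(-27.037))/2.01494=14.66247
k=1: b·v=2.03×(-0.148)=-0.30044; √(2b)=2.01494; u=(-0.30044+(-11.912))/2.01494=-6.06093, w=(-0.30044−(-11.912))/2.01494=5.76272

0: u=-12.17401 w=14.66247
1: u=-6.06093 w=5.76272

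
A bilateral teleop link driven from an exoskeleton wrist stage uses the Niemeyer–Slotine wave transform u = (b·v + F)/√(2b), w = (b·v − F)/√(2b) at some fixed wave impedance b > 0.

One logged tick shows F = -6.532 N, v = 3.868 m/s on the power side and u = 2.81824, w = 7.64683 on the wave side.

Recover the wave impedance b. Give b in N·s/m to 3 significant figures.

u + w = 10.4651;  u + w = √(2b)·v, so √(2b) = 10.4651/3.868 = 2.7056.
b = (√(2b))²/2 = 7.3200/2 = 3.6600.
(Check via u − w = 2F/√(2b): u − w = -4.8286, 2F/√(2b) = -4.8286.)

b = 3.66 N·s/m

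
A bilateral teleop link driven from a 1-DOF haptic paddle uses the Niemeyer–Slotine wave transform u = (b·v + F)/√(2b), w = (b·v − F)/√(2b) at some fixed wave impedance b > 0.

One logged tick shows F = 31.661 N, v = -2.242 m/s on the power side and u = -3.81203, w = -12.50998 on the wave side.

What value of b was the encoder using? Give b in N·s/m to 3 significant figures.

b = 26.5 N·s/m

u + w = -16.32201;  u + w = √(2b)·v, so √(2b) = -16.32201/(-2.242) = 7.28011.
b = (√(2b))²/2 = 53.00002/2 = 26.50001.
(Check via u − w = 2F/√(2b): u − w = 8.69795, 2F/√(2b) = 8.69794.)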